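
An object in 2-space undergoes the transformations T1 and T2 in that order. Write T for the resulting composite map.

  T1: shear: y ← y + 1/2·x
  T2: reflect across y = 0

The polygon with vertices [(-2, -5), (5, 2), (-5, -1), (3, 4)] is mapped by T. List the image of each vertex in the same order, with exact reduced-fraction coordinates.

T1 shear: y ← y + 1/2·x: (-2, -5) → (-2, -6); (5, 2) → (5, 9/2); (-5, -1) → (-5, -7/2); (3, 4) → (3, 11/2)
T2 reflect across y = 0: (-2, -6) → (-2, 6); (5, 9/2) → (5, -9/2); (-5, -7/2) → (-5, 7/2); (3, 11/2) → (3, -11/2)

image vertices: (-2, 6), (5, -9/2), (-5, 7/2), (3, -11/2)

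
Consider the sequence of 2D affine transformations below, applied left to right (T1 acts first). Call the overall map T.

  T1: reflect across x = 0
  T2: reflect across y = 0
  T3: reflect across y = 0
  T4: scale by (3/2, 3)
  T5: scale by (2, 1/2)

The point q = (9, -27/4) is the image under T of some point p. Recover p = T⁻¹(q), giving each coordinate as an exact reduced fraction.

T1 = [-1 0 0; 0 1 0; 0 0 1]
T2·T1 = [-1 0 0; 0 -1 0; 0 0 1]
T3·…·T1 = [-1 0 0; 0 1 0; 0 0 1]
T4·…·T1 = [-3/2 0 0; 0 3 0; 0 0 1]
T5·…·T1 = [-3 0 0; 0 3/2 0; 0 0 1]
det M = -9/2; M⁻¹ = [-1/3 0 0; 0 2/3 0; 0 0 1]
M⁻¹ · (9, -27/4)ᵀ = (-3, -9/2)ᵀ

p = (-3, -9/2)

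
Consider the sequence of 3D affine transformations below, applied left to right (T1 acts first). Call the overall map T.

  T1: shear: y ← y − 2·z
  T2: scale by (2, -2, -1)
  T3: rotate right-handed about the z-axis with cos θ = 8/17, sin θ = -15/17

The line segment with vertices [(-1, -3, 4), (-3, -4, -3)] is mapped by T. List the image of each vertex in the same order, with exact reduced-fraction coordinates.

T1 shear: y ← y − 2·z: (-1, -3, 4) → (-1, -11, 4); (-3, -4, -3) → (-3, 2, -3)
T2 scale by (2, -2, -1): (-1, -11, 4) → (-2, 22, -4); (-3, 2, -3) → (-6, -4, 3)
T3 rotate right-handed about the z-axis with cos θ = 8/17, sin θ = -15/17: (-2, 22, -4) → (314/17, 206/17, -4); (-6, -4, 3) → (-108/17, 58/17, 3)

image vertices: (314/17, 206/17, -4), (-108/17, 58/17, 3)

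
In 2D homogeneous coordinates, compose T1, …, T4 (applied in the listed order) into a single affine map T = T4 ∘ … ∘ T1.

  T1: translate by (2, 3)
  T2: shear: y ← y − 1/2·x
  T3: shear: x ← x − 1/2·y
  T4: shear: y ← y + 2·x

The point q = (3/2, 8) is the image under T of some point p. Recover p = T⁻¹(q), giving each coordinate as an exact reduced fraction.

p = (2, 4)

T1 = [1 0 2; 0 1 3; 0 0 1]
T2·T1 = [1 0 2; -1/2 1 2; 0 0 1]
T3·…·T1 = [5/4 -1/2 1; -1/2 1 2; 0 0 1]
T4·…·T1 = [5/4 -1/2 1; 2 0 4; 0 0 1]
det M = 1; M⁻¹ = [0 1/2 -2; -2 5/4 -3; 0 0 1]
M⁻¹ · (3/2, 8)ᵀ = (2, 4)ᵀ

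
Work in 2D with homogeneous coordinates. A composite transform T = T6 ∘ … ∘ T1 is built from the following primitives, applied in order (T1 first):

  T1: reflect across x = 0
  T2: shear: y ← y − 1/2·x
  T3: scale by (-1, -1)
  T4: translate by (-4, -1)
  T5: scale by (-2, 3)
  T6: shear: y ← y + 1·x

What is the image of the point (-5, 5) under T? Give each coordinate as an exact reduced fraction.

T(p) = (18, 15/2)

T1 reflect across x = 0: (-5, 5) → (5, 5)
T2 shear: y ← y − 1/2·x: (5, 5) → (5, 5/2)
T3 scale by (-1, -1): (5, 5/2) → (-5, -5/2)
T4 translate by (-4, -1): (-5, -5/2) → (-9, -7/2)
T5 scale by (-2, 3): (-9, -7/2) → (18, -21/2)
T6 shear: y ← y + 1·x: (18, -21/2) → (18, 15/2)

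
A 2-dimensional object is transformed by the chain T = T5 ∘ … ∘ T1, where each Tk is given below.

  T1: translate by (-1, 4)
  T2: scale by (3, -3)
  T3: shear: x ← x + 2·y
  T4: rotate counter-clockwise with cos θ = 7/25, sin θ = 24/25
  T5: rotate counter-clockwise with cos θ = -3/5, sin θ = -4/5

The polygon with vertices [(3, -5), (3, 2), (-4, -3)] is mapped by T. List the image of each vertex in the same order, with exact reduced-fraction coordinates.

T1 translate by (-1, 4): (3, -5) → (2, -1); (3, 2) → (2, 6); (-4, -3) → (-5, 1)
T2 scale by (3, -3): (2, -1) → (6, 3); (2, 6) → (6, -18); (-5, 1) → (-15, -3)
T3 shear: x ← x + 2·y: (6, 3) → (12, 3); (6, -18) → (-30, -18); (-15, -3) → (-21, -3)
T4 rotate counter-clockwise with cos θ = 7/25, sin θ = 24/25: (12, 3) → (12/25, 309/25); (-30, -18) → (222/25, -846/25); (-21, -3) → (-3, -21)
T5 rotate counter-clockwise with cos θ = -3/5, sin θ = -4/5: (12/25, 309/25) → (48/5, -39/5); (222/25, -846/25) → (-162/5, 66/5); (-3, -21) → (-15, 15)

image vertices: (48/5, -39/5), (-162/5, 66/5), (-15, 15)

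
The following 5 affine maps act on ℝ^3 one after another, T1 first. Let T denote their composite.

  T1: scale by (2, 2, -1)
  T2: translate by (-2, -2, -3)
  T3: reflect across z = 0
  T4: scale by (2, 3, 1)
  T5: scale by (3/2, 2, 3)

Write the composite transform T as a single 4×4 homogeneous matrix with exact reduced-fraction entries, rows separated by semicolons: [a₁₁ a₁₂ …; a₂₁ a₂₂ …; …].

T1 = [2 0 0 0; 0 2 0 0; 0 0 -1 0; 0 0 0 1]
T2·T1 = [2 0 0 -2; 0 2 0 -2; 0 0 -1 -3; 0 0 0 1]
T3·…·T1 = [2 0 0 -2; 0 2 0 -2; 0 0 1 3; 0 0 0 1]
T4·…·T1 = [4 0 0 -4; 0 6 0 -6; 0 0 1 3; 0 0 0 1]
T5·…·T1 = [6 0 0 -6; 0 12 0 -12; 0 0 3 9; 0 0 0 1]

T = [6 0 0 -6; 0 12 0 -12; 0 0 3 9; 0 0 0 1]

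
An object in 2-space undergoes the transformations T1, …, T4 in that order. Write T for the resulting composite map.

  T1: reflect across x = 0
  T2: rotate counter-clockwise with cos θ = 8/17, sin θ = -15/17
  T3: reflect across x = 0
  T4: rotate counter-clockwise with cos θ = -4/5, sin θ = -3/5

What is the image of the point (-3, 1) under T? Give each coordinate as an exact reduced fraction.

T(p) = (9/17, 53/17)

T1 reflect across x = 0: (-3, 1) → (3, 1)
T2 rotate counter-clockwise with cos θ = 8/17, sin θ = -15/17: (3, 1) → (39/17, -37/17)
T3 reflect across x = 0: (39/17, -37/17) → (-39/17, -37/17)
T4 rotate counter-clockwise with cos θ = -4/5, sin θ = -3/5: (-39/17, -37/17) → (9/17, 53/17)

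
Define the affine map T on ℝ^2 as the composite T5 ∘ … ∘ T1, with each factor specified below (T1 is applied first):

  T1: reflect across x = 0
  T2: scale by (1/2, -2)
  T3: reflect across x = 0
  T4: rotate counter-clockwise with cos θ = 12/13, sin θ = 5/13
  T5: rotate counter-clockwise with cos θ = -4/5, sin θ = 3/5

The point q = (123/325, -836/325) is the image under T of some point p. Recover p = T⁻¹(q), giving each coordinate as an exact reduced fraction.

p = (-2, -6/5)

T1 = [-1 0 0; 0 1 0; 0 0 1]
T2·T1 = [-1/2 0 0; 0 -2 0; 0 0 1]
T3·…·T1 = [1/2 0 0; 0 -2 0; 0 0 1]
T4·…·T1 = [6/13 10/13 0; 5/26 -24/13 0; 0 0 1]
T5·…·T1 = [-63/130 32/65 0; 8/65 126/65 0; 0 0 1]
det M = -1; M⁻¹ = [-126/65 32/65 0; 8/65 63/130 0; 0 0 1]
M⁻¹ · (123/325, -836/325)ᵀ = (-2, -6/5)ᵀ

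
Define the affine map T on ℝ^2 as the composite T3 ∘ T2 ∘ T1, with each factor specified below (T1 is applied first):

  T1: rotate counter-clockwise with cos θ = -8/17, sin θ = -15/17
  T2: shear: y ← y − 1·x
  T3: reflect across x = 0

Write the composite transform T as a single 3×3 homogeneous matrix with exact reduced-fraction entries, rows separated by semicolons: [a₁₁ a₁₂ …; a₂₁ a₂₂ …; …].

T1 = [-8/17 15/17 0; -15/17 -8/17 0; 0 0 1]
T2·T1 = [-8/17 15/17 0; -7/17 -23/17 0; 0 0 1]
T3·…·T1 = [8/17 -15/17 0; -7/17 -23/17 0; 0 0 1]

T = [8/17 -15/17 0; -7/17 -23/17 0; 0 0 1]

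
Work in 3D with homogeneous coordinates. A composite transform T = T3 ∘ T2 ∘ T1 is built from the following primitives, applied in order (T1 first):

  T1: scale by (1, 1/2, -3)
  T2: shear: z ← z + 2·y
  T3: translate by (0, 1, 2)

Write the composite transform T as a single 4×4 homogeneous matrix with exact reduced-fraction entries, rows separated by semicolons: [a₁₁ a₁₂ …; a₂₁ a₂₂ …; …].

T1 = [1 0 0 0; 0 1/2 0 0; 0 0 -3 0; 0 0 0 1]
T2·T1 = [1 0 0 0; 0 1/2 0 0; 0 1 -3 0; 0 0 0 1]
T3·…·T1 = [1 0 0 0; 0 1/2 0 1; 0 1 -3 2; 0 0 0 1]

T = [1 0 0 0; 0 1/2 0 1; 0 1 -3 2; 0 0 0 1]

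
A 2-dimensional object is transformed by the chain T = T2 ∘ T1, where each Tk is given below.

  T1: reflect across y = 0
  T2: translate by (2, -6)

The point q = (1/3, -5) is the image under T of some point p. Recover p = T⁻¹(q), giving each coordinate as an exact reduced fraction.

T1 = [1 0 0; 0 -1 0; 0 0 1]
T2·T1 = [1 0 2; 0 -1 -6; 0 0 1]
det M = -1; M⁻¹ = [1 0 -2; 0 -1 -6; 0 0 1]
M⁻¹ · (1/3, -5)ᵀ = (-5/3, -1)ᵀ

p = (-5/3, -1)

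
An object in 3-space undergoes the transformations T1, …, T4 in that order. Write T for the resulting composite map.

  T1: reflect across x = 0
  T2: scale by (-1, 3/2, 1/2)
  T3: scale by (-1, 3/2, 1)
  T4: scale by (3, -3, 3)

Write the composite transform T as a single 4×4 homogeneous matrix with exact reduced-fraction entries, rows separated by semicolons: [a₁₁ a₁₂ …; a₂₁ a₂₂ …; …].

T = [-3 0 0 0; 0 -27/4 0 0; 0 0 3/2 0; 0 0 0 1]

T1 = [-1 0 0 0; 0 1 0 0; 0 0 1 0; 0 0 0 1]
T2·T1 = [1 0 0 0; 0 3/2 0 0; 0 0 1/2 0; 0 0 0 1]
T3·…·T1 = [-1 0 0 0; 0 9/4 0 0; 0 0 1/2 0; 0 0 0 1]
T4·…·T1 = [-3 0 0 0; 0 -27/4 0 0; 0 0 3/2 0; 0 0 0 1]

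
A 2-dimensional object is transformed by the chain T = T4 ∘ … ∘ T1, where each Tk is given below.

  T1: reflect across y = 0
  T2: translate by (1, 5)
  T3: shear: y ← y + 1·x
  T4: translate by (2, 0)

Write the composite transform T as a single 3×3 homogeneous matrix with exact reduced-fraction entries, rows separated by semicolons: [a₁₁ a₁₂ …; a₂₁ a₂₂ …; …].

T = [1 0 3; 1 -1 6; 0 0 1]

T1 = [1 0 0; 0 -1 0; 0 0 1]
T2·T1 = [1 0 1; 0 -1 5; 0 0 1]
T3·…·T1 = [1 0 1; 1 -1 6; 0 0 1]
T4·…·T1 = [1 0 3; 1 -1 6; 0 0 1]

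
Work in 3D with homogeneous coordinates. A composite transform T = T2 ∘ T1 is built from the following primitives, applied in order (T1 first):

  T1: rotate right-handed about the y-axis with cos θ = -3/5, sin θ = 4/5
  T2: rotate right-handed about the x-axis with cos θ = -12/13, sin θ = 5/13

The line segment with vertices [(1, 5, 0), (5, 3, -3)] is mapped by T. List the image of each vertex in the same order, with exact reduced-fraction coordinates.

T1 rotate right-handed about the y-axis with cos θ = -3/5, sin θ = 4/5: (1, 5, 0) → (-3/5, 5, -4/5); (5, 3, -3) → (-27/5, 3, -11/5)
T2 rotate right-handed about the x-axis with cos θ = -12/13, sin θ = 5/13: (-3/5, 5, -4/5) → (-3/5, -56/13, 173/65); (-27/5, 3, -11/5) → (-27/5, -25/13, 207/65)

image vertices: (-3/5, -56/13, 173/65), (-27/5, -25/13, 207/65)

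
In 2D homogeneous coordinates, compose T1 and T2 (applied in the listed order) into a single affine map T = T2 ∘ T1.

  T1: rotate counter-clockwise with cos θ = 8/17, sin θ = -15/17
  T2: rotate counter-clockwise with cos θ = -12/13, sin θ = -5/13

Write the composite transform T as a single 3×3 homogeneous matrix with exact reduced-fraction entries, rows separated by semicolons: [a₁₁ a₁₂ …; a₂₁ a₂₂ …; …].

T = [-171/221 -140/221 0; 140/221 -171/221 0; 0 0 1]

T1 = [8/17 15/17 0; -15/17 8/17 0; 0 0 1]
T2·T1 = [-171/221 -140/221 0; 140/221 -171/221 0; 0 0 1]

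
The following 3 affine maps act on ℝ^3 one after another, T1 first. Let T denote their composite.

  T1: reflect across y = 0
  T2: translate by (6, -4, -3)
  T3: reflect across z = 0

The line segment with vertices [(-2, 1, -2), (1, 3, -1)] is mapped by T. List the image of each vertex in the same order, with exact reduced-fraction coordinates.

image vertices: (4, -5, 5), (7, -7, 4)

T1 reflect across y = 0: (-2, 1, -2) → (-2, -1, -2); (1, 3, -1) → (1, -3, -1)
T2 translate by (6, -4, -3): (-2, -1, -2) → (4, -5, -5); (1, -3, -1) → (7, -7, -4)
T3 reflect across z = 0: (4, -5, -5) → (4, -5, 5); (7, -7, -4) → (7, -7, 4)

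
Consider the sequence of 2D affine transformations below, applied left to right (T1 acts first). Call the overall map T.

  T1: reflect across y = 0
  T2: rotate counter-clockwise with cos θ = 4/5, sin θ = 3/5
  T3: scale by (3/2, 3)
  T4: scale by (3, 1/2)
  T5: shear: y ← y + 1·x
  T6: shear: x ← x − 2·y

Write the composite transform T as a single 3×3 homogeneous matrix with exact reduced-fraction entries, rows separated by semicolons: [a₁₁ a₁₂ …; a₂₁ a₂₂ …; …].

T1 = [1 0 0; 0 -1 0; 0 0 1]
T2·T1 = [4/5 3/5 0; 3/5 -4/5 0; 0 0 1]
T3·…·T1 = [6/5 9/10 0; 9/5 -12/5 0; 0 0 1]
T4·…·T1 = [18/5 27/10 0; 9/10 -6/5 0; 0 0 1]
T5·…·T1 = [18/5 27/10 0; 9/2 3/2 0; 0 0 1]
T6·…·T1 = [-27/5 -3/10 0; 9/2 3/2 0; 0 0 1]

T = [-27/5 -3/10 0; 9/2 3/2 0; 0 0 1]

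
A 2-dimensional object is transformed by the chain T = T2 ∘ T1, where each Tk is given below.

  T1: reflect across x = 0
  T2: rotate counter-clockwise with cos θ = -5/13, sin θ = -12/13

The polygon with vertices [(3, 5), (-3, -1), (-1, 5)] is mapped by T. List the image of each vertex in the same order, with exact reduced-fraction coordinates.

T1 reflect across x = 0: (3, 5) → (-3, 5); (-3, -1) → (3, -1); (-1, 5) → (1, 5)
T2 rotate counter-clockwise with cos θ = -5/13, sin θ = -12/13: (-3, 5) → (75/13, 11/13); (3, -1) → (-27/13, -31/13); (1, 5) → (55/13, -37/13)

image vertices: (75/13, 11/13), (-27/13, -31/13), (55/13, -37/13)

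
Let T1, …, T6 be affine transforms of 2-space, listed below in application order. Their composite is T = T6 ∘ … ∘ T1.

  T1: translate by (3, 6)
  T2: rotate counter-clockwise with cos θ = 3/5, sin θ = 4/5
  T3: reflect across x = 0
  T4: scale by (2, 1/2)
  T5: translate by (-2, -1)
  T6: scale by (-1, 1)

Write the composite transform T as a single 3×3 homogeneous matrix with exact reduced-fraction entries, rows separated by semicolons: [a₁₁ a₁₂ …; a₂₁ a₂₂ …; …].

T = [6/5 -8/5 -4; 2/5 3/10 2; 0 0 1]

T1 = [1 0 3; 0 1 6; 0 0 1]
T2·T1 = [3/5 -4/5 -3; 4/5 3/5 6; 0 0 1]
T3·…·T1 = [-3/5 4/5 3; 4/5 3/5 6; 0 0 1]
T4·…·T1 = [-6/5 8/5 6; 2/5 3/10 3; 0 0 1]
T5·…·T1 = [-6/5 8/5 4; 2/5 3/10 2; 0 0 1]
T6·…·T1 = [6/5 -8/5 -4; 2/5 3/10 2; 0 0 1]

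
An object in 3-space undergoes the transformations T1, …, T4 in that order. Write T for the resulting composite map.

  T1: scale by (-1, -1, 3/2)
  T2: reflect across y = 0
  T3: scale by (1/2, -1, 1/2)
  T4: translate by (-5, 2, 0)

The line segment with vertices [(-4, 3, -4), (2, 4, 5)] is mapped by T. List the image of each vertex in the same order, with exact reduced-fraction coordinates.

image vertices: (-3, -1, -3), (-6, -2, 15/4)

T1 scale by (-1, -1, 3/2): (-4, 3, -4) → (4, -3, -6); (2, 4, 5) → (-2, -4, 15/2)
T2 reflect across y = 0: (4, -3, -6) → (4, 3, -6); (-2, -4, 15/2) → (-2, 4, 15/2)
T3 scale by (1/2, -1, 1/2): (4, 3, -6) → (2, -3, -3); (-2, 4, 15/2) → (-1, -4, 15/4)
T4 translate by (-5, 2, 0): (2, -3, -3) → (-3, -1, -3); (-1, -4, 15/4) → (-6, -2, 15/4)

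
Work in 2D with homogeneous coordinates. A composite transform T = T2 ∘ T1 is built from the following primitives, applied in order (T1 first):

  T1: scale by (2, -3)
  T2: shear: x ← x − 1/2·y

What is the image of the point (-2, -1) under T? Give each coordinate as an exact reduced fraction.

T1 scale by (2, -3): (-2, -1) → (-4, 3)
T2 shear: x ← x − 1/2·y: (-4, 3) → (-11/2, 3)

T(p) = (-11/2, 3)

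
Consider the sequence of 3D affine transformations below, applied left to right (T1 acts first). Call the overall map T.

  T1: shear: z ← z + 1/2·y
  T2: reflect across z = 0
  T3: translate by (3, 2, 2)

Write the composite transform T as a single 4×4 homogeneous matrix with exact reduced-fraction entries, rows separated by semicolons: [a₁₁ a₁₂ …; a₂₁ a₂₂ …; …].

T1 = [1 0 0 0; 0 1 0 0; 0 1/2 1 0; 0 0 0 1]
T2·T1 = [1 0 0 0; 0 1 0 0; 0 -1/2 -1 0; 0 0 0 1]
T3·…·T1 = [1 0 0 3; 0 1 0 2; 0 -1/2 -1 2; 0 0 0 1]

T = [1 0 0 3; 0 1 0 2; 0 -1/2 -1 2; 0 0 0 1]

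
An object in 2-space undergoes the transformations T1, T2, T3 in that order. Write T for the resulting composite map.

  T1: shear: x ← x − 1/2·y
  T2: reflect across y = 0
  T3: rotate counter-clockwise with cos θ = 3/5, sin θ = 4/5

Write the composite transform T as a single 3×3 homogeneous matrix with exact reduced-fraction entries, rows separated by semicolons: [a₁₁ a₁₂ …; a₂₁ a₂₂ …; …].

T1 = [1 -1/2 0; 0 1 0; 0 0 1]
T2·T1 = [1 -1/2 0; 0 -1 0; 0 0 1]
T3·…·T1 = [3/5 1/2 0; 4/5 -1 0; 0 0 1]

T = [3/5 1/2 0; 4/5 -1 0; 0 0 1]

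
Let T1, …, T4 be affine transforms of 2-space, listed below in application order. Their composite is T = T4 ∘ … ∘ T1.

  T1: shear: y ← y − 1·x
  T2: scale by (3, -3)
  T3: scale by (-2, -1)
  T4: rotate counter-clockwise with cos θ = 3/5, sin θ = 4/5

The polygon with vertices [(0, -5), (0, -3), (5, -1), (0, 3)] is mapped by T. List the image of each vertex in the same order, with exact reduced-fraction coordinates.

image vertices: (12, -9), (36/5, -27/5), (-18/5, -174/5), (-36/5, 27/5)

T1 shear: y ← y − 1·x: (0, -5) → (0, -5); (0, -3) → (0, -3); (5, -1) → (5, -6); (0, 3) → (0, 3)
T2 scale by (3, -3): (0, -5) → (0, 15); (0, -3) → (0, 9); (5, -6) → (15, 18); (0, 3) → (0, -9)
T3 scale by (-2, -1): (0, 15) → (0, -15); (0, 9) → (0, -9); (15, 18) → (-30, -18); (0, -9) → (0, 9)
T4 rotate counter-clockwise with cos θ = 3/5, sin θ = 4/5: (0, -15) → (12, -9); (0, -9) → (36/5, -27/5); (-30, -18) → (-18/5, -174/5); (0, 9) → (-36/5, 27/5)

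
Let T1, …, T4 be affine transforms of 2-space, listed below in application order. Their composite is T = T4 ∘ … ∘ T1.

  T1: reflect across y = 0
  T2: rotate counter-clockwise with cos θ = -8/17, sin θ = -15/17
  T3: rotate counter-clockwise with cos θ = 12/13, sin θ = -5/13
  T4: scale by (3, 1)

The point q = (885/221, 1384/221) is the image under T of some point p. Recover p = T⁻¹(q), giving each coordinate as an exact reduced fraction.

p = (-5, 4)

T1 = [1 0 0; 0 -1 0; 0 0 1]
T2·T1 = [-8/17 -15/17 0; -15/17 8/17 0; 0 0 1]
T3·…·T1 = [-171/221 -140/221 0; -140/221 171/221 0; 0 0 1]
T4·…·T1 = [-513/221 -420/221 0; -140/221 171/221 0; 0 0 1]
det M = -3; M⁻¹ = [-57/221 -140/221 0; -140/663 171/221 0; 0 0 1]
M⁻¹ · (885/221, 1384/221)ᵀ = (-5, 4)ᵀ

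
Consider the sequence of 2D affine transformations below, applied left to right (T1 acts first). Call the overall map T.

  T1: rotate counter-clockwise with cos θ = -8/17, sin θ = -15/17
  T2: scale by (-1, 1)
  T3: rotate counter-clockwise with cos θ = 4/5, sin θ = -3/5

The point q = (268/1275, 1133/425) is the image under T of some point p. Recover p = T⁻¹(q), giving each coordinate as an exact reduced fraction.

T1 = [-8/17 15/17 0; -15/17 -8/17 0; 0 0 1]
T2·T1 = [8/17 -15/17 0; -15/17 -8/17 0; 0 0 1]
T3·…·T1 = [-13/85 -84/85 0; -84/85 13/85 0; 0 0 1]
det M = -1; M⁻¹ = [-13/85 -84/85 0; -84/85 13/85 0; 0 0 1]
M⁻¹ · (268/1275, 1133/425)ᵀ = (-8/3, 1/5)ᵀ

p = (-8/3, 1/5)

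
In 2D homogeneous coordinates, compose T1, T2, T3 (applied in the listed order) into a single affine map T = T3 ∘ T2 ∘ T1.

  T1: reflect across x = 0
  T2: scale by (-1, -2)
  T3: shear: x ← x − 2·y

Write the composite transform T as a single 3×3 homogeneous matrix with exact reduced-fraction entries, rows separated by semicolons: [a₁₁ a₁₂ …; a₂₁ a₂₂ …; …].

T = [1 4 0; 0 -2 0; 0 0 1]

T1 = [-1 0 0; 0 1 0; 0 0 1]
T2·T1 = [1 0 0; 0 -2 0; 0 0 1]
T3·…·T1 = [1 4 0; 0 -2 0; 0 0 1]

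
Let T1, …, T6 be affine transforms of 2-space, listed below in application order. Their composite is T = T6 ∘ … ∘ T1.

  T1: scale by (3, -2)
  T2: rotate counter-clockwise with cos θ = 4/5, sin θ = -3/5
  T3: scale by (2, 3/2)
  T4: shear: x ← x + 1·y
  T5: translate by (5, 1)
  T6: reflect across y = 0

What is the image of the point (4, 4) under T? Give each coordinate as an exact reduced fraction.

T(p) = (-29/5, 97/5)

T1 scale by (3, -2): (4, 4) → (12, -8)
T2 rotate counter-clockwise with cos θ = 4/5, sin θ = -3/5: (12, -8) → (24/5, -68/5)
T3 scale by (2, 3/2): (24/5, -68/5) → (48/5, -102/5)
T4 shear: x ← x + 1·y: (48/5, -102/5) → (-54/5, -102/5)
T5 translate by (5, 1): (-54/5, -102/5) → (-29/5, -97/5)
T6 reflect across y = 0: (-29/5, -97/5) → (-29/5, 97/5)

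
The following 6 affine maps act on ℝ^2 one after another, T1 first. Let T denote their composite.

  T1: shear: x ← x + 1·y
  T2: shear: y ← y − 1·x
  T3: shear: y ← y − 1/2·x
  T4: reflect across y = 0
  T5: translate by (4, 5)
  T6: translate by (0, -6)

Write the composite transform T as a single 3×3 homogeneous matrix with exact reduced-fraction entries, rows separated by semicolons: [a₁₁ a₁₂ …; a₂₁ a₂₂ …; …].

T1 = [1 1 0; 0 1 0; 0 0 1]
T2·T1 = [1 1 0; -1 0 0; 0 0 1]
T3·…·T1 = [1 1 0; -3/2 -1/2 0; 0 0 1]
T4·…·T1 = [1 1 0; 3/2 1/2 0; 0 0 1]
T5·…·T1 = [1 1 4; 3/2 1/2 5; 0 0 1]
T6·…·T1 = [1 1 4; 3/2 1/2 -1; 0 0 1]

T = [1 1 4; 3/2 1/2 -1; 0 0 1]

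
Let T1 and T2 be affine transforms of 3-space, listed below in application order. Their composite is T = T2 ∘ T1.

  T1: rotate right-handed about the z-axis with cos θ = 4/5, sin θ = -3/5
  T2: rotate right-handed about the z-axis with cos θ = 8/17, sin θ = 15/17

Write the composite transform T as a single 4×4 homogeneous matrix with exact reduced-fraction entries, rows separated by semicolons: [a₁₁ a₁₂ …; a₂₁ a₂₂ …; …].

T1 = [4/5 3/5 0 0; -3/5 4/5 0 0; 0 0 1 0; 0 0 0 1]
T2·T1 = [77/85 -36/85 0 0; 36/85 77/85 0 0; 0 0 1 0; 0 0 0 1]

T = [77/85 -36/85 0 0; 36/85 77/85 0 0; 0 0 1 0; 0 0 0 1]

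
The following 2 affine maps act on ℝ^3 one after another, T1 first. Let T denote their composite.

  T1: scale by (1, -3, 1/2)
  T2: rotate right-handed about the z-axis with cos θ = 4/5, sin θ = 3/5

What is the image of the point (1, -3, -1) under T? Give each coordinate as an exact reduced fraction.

T1 scale by (1, -3, 1/2): (1, -3, -1) → (1, 9, -1/2)
T2 rotate right-handed about the z-axis with cos θ = 4/5, sin θ = 3/5: (1, 9, -1/2) → (-23/5, 39/5, -1/2)

T(p) = (-23/5, 39/5, -1/2)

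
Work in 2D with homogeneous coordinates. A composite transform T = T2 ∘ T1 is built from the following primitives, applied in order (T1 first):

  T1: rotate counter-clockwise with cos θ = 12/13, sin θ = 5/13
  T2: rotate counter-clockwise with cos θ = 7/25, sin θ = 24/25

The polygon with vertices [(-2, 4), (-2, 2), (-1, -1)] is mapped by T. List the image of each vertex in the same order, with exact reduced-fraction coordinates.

image vertices: (-244/65, -158/65), (-574/325, -718/325), (359/325, -287/325)

T1 rotate counter-clockwise with cos θ = 12/13, sin θ = 5/13: (-2, 4) → (-44/13, 38/13); (-2, 2) → (-34/13, 14/13); (-1, -1) → (-7/13, -17/13)
T2 rotate counter-clockwise with cos θ = 7/25, sin θ = 24/25: (-44/13, 38/13) → (-244/65, -158/65); (-34/13, 14/13) → (-574/325, -718/325); (-7/13, -17/13) → (359/325, -287/325)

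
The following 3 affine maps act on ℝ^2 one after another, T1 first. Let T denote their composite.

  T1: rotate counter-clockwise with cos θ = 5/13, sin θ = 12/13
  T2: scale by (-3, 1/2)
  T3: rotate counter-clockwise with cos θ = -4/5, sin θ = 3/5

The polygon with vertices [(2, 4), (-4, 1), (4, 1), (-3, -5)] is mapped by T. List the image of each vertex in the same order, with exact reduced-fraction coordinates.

T1 rotate counter-clockwise with cos θ = 5/13, sin θ = 12/13: (2, 4) → (-38/13, 44/13); (-4, 1) → (-32/13, -43/13); (4, 1) → (8/13, 53/13); (-3, -5) → (45/13, -61/13)
T2 scale by (-3, 1/2): (-38/13, 44/13) → (114/13, 22/13); (-32/13, -43/13) → (96/13, -43/26); (8/13, 53/13) → (-24/13, 53/26); (45/13, -61/13) → (-135/13, -61/26)
T3 rotate counter-clockwise with cos θ = -4/5, sin θ = 3/5: (114/13, 22/13) → (-522/65, 254/65); (96/13, -43/26) → (-639/130, 374/65); (-24/13, 53/26) → (33/130, -178/65); (-135/13, -61/26) → (1263/130, -283/65)

image vertices: (-522/65, 254/65), (-639/130, 374/65), (33/130, -178/65), (1263/130, -283/65)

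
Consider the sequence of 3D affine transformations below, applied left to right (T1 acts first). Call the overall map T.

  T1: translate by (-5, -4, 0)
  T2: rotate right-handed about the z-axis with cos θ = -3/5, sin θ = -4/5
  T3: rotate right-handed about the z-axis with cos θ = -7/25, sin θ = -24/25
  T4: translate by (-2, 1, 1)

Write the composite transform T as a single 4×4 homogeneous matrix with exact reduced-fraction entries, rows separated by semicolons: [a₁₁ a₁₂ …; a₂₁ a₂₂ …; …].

T = [-3/5 -4/5 0 21/5; 4/5 -3/5 0 -3/5; 0 0 1 1; 0 0 0 1]

T1 = [1 0 0 -5; 0 1 0 -4; 0 0 1 0; 0 0 0 1]
T2·T1 = [-3/5 4/5 0 -1/5; -4/5 -3/5 0 32/5; 0 0 1 0; 0 0 0 1]
T3·…·T1 = [-3/5 -4/5 0 31/5; 4/5 -3/5 0 -8/5; 0 0 1 0; 0 0 0 1]
T4·…·T1 = [-3/5 -4/5 0 21/5; 4/5 -3/5 0 -3/5; 0 0 1 1; 0 0 0 1]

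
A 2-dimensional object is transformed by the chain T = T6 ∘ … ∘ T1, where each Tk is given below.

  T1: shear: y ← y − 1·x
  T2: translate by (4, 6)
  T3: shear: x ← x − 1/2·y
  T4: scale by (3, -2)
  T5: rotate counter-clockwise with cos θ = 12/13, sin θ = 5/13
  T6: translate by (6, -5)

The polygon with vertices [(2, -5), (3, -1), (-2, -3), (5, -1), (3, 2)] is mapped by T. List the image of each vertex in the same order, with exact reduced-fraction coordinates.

image vertices: (302/13, 113/26), (314/13, -23/13), (110/13, -385/26), (402/13, 70/13), (290/13, -235/26)

T1 shear: y ← y − 1·x: (2, -5) → (2, -7); (3, -1) → (3, -4); (-2, -3) → (-2, -1); (5, -1) → (5, -6); (3, 2) → (3, -1)
T2 translate by (4, 6): (2, -7) → (6, -1); (3, -4) → (7, 2); (-2, -1) → (2, 5); (5, -6) → (9, 0); (3, -1) → (7, 5)
T3 shear: x ← x − 1/2·y: (6, -1) → (13/2, -1); (7, 2) → (6, 2); (2, 5) → (-1/2, 5); (9, 0) → (9, 0); (7, 5) → (9/2, 5)
T4 scale by (3, -2): (13/2, -1) → (39/2, 2); (6, 2) → (18, -4); (-1/2, 5) → (-3/2, -10); (9, 0) → (27, 0); (9/2, 5) → (27/2, -10)
T5 rotate counter-clockwise with cos θ = 12/13, sin θ = 5/13: (39/2, 2) → (224/13, 243/26); (18, -4) → (236/13, 42/13); (-3/2, -10) → (32/13, -255/26); (27, 0) → (324/13, 135/13); (27/2, -10) → (212/13, -105/26)
T6 translate by (6, -5): (224/13, 243/26) → (302/13, 113/26); (236/13, 42/13) → (314/13, -23/13); (32/13, -255/26) → (110/13, -385/26); (324/13, 135/13) → (402/13, 70/13); (212/13, -105/26) → (290/13, -235/26)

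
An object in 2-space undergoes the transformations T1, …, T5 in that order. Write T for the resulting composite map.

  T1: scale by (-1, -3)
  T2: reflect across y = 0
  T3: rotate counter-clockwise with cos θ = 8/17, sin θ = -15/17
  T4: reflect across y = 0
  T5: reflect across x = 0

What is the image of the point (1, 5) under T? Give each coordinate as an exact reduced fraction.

T(p) = (-217/17, -135/17)

T1 scale by (-1, -3): (1, 5) → (-1, -15)
T2 reflect across y = 0: (-1, -15) → (-1, 15)
T3 rotate counter-clockwise with cos θ = 8/17, sin θ = -15/17: (-1, 15) → (217/17, 135/17)
T4 reflect across y = 0: (217/17, 135/17) → (217/17, -135/17)
T5 reflect across x = 0: (217/17, -135/17) → (-217/17, -135/17)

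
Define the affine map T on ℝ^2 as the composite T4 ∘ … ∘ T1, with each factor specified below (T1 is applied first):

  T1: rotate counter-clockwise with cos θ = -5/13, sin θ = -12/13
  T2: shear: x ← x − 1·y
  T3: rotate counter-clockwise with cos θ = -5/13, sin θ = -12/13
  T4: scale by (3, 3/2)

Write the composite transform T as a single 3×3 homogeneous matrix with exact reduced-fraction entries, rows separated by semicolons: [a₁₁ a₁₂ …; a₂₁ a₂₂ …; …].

T1 = [-5/13 12/13 0; -12/13 -5/13 0; 0 0 1]
T2·T1 = [7/13 17/13 0; -12/13 -5/13 0; 0 0 1]
T3·…·T1 = [-179/169 -145/169 0; -24/169 -179/169 0; 0 0 1]
T4·…·T1 = [-537/169 -435/169 0; -36/169 -537/338 0; 0 0 1]

T = [-537/169 -435/169 0; -36/169 -537/338 0; 0 0 1]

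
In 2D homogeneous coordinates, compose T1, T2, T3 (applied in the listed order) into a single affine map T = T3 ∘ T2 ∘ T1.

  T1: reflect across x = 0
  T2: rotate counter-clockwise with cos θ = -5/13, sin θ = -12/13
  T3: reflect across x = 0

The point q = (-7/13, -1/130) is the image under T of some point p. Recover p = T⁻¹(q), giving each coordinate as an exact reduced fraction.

T1 = [-1 0 0; 0 1 0; 0 0 1]
T2·T1 = [5/13 12/13 0; 12/13 -5/13 0; 0 0 1]
T3·…·T1 = [-5/13 -12/13 0; 12/13 -5/13 0; 0 0 1]
det M = 1; M⁻¹ = [-5/13 12/13 0; -12/13 -5/13 0; 0 0 1]
M⁻¹ · (-7/13, -1/130)ᵀ = (1/5, 1/2)ᵀ

p = (1/5, 1/2)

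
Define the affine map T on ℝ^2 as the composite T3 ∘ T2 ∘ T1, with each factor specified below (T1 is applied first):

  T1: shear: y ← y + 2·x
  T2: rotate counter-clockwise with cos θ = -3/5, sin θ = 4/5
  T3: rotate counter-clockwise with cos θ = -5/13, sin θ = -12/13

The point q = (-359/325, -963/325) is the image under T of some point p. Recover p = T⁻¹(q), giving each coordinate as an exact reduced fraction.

T1 = [1 0 0; 2 1 0; 0 0 1]
T2·T1 = [-11/5 -4/5 0; -2/5 -3/5 0; 0 0 1]
T3·…·T1 = [31/65 -16/65 0; 142/65 63/65 0; 0 0 1]
det M = 1; M⁻¹ = [63/65 16/65 0; -142/65 31/65 0; 0 0 1]
M⁻¹ · (-359/325, -963/325)ᵀ = (-9/5, 1)ᵀ

p = (-9/5, 1)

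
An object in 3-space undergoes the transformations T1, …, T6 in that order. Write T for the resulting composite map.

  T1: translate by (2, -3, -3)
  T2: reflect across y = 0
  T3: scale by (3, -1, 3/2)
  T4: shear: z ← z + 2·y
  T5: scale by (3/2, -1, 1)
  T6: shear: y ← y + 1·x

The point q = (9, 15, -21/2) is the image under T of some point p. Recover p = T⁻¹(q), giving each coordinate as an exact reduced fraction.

T1 = [1 0 0 2; 0 1 0 -3; 0 0 1 -3; 0 0 0 1]
T2·T1 = [1 0 0 2; 0 -1 0 3; 0 0 1 -3; 0 0 0 1]
T3·…·T1 = [3 0 0 6; 0 1 0 -3; 0 0 3/2 -9/2; 0 0 0 1]
T4·…·T1 = [3 0 0 6; 0 1 0 -3; 0 2 3/2 -21/2; 0 0 0 1]
T5·…·T1 = [9/2 0 0 9; 0 -1 0 3; 0 2 3/2 -21/2; 0 0 0 1]
T6·…·T1 = [9/2 0 0 9; 9/2 -1 0 12; 0 2 3/2 -21/2; 0 0 0 1]
det M = -27/4; M⁻¹ = [2/9 0 0 -2; 1 -1 0 3; -4/3 4/3 2/3 3; 0 0 0 1]
M⁻¹ · (9, 15, -21/2)ᵀ = (0, -3, 4)ᵀ

p = (0, -3, 4)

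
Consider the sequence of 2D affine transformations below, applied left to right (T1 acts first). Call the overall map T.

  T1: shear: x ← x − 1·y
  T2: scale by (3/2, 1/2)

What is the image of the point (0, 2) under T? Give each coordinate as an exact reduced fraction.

T1 shear: x ← x − 1·y: (0, 2) → (-2, 2)
T2 scale by (3/2, 1/2): (-2, 2) → (-3, 1)

T(p) = (-3, 1)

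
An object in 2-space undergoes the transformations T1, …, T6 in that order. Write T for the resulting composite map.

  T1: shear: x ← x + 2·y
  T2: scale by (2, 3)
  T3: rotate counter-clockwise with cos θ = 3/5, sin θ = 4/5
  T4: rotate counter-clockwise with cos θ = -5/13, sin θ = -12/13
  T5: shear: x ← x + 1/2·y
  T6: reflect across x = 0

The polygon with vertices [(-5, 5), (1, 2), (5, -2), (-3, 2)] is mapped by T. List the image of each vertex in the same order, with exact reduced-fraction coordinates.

T1 shear: x ← x + 2·y: (-5, 5) → (5, 5); (1, 2) → (5, 2); (5, -2) → (1, -2); (-3, 2) → (1, 2)
T2 scale by (2, 3): (5, 5) → (10, 15); (5, 2) → (10, 6); (1, -2) → (2, -6); (1, 2) → (2, 6)
T3 rotate counter-clockwise with cos θ = 3/5, sin θ = 4/5: (10, 15) → (-6, 17); (10, 6) → (6/5, 58/5); (2, -6) → (6, -2); (2, 6) → (-18/5, 26/5)
T4 rotate counter-clockwise with cos θ = -5/13, sin θ = -12/13: (-6, 17) → (18, -1); (6/5, 58/5) → (666/65, -362/65); (6, -2) → (-54/13, -62/13); (-18/5, 26/5) → (402/65, 86/65)
T5 shear: x ← x + 1/2·y: (18, -1) → (35/2, -1); (666/65, -362/65) → (97/13, -362/65); (-54/13, -62/13) → (-85/13, -62/13); (402/65, 86/65) → (89/13, 86/65)
T6 reflect across x = 0: (35/2, -1) → (-35/2, -1); (97/13, -362/65) → (-97/13, -362/65); (-85/13, -62/13) → (85/13, -62/13); (89/13, 86/65) → (-89/13, 86/65)

image vertices: (-35/2, -1), (-97/13, -362/65), (85/13, -62/13), (-89/13, 86/65)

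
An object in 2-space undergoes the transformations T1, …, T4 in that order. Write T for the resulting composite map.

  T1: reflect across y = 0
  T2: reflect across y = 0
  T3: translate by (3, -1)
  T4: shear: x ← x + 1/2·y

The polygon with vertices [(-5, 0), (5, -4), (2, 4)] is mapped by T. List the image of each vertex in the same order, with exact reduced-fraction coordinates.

image vertices: (-5/2, -1), (11/2, -5), (13/2, 3)

T1 reflect across y = 0: (-5, 0) → (-5, 0); (5, -4) → (5, 4); (2, 4) → (2, -4)
T2 reflect across y = 0: (-5, 0) → (-5, 0); (5, 4) → (5, -4); (2, -4) → (2, 4)
T3 translate by (3, -1): (-5, 0) → (-2, -1); (5, -4) → (8, -5); (2, 4) → (5, 3)
T4 shear: x ← x + 1/2·y: (-2, -1) → (-5/2, -1); (8, -5) → (11/2, -5); (5, 3) → (13/2, 3)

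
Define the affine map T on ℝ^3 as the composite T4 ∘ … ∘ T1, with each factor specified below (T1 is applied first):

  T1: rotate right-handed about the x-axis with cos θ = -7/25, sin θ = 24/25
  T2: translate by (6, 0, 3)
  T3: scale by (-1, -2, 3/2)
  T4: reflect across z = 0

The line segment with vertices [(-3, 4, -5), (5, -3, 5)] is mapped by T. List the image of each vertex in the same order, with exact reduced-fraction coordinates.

image vertices: (-3, -184/25, -309/25), (-11, 198/25, 48/25)

T1 rotate right-handed about the x-axis with cos θ = -7/25, sin θ = 24/25: (-3, 4, -5) → (-3, 92/25, 131/25); (5, -3, 5) → (5, -99/25, -107/25)
T2 translate by (6, 0, 3): (-3, 92/25, 131/25) → (3, 92/25, 206/25); (5, -99/25, -107/25) → (11, -99/25, -32/25)
T3 scale by (-1, -2, 3/2): (3, 92/25, 206/25) → (-3, -184/25, 309/25); (11, -99/25, -32/25) → (-11, 198/25, -48/25)
T4 reflect across z = 0: (-3, -184/25, 309/25) → (-3, -184/25, -309/25); (-11, 198/25, -48/25) → (-11, 198/25, 48/25)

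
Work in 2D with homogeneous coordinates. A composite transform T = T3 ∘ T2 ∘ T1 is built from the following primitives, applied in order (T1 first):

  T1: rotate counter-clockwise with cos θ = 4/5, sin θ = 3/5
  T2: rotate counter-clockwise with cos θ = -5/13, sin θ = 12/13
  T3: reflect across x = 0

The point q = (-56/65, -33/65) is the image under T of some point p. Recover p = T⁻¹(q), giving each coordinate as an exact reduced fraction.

T1 = [4/5 -3/5 0; 3/5 4/5 0; 0 0 1]
T2·T1 = [-56/65 -33/65 0; 33/65 -56/65 0; 0 0 1]
T3·…·T1 = [56/65 33/65 0; 33/65 -56/65 0; 0 0 1]
det M = -1; M⁻¹ = [56/65 33/65 0; 33/65 -56/65 0; 0 0 1]
M⁻¹ · (-56/65, -33/65)ᵀ = (-1, 0)ᵀ

p = (-1, 0)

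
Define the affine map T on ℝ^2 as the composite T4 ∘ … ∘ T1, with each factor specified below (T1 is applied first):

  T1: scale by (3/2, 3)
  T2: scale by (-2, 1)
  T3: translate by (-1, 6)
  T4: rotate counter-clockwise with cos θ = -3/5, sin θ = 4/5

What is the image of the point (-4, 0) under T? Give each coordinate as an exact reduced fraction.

T(p) = (-57/5, 26/5)

T1 scale by (3/2, 3): (-4, 0) → (-6, 0)
T2 scale by (-2, 1): (-6, 0) → (12, 0)
T3 translate by (-1, 6): (12, 0) → (11, 6)
T4 rotate counter-clockwise with cos θ = -3/5, sin θ = 4/5: (11, 6) → (-57/5, 26/5)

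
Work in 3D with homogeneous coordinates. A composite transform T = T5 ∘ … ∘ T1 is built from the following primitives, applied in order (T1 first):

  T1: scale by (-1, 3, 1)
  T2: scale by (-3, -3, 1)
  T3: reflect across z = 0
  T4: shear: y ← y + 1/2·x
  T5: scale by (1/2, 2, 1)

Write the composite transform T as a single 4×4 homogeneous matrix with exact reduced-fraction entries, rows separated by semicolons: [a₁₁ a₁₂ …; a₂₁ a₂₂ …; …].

T = [3/2 0 0 0; 3 -18 0 0; 0 0 -1 0; 0 0 0 1]

T1 = [-1 0 0 0; 0 3 0 0; 0 0 1 0; 0 0 0 1]
T2·T1 = [3 0 0 0; 0 -9 0 0; 0 0 1 0; 0 0 0 1]
T3·…·T1 = [3 0 0 0; 0 -9 0 0; 0 0 -1 0; 0 0 0 1]
T4·…·T1 = [3 0 0 0; 3/2 -9 0 0; 0 0 -1 0; 0 0 0 1]
T5·…·T1 = [3/2 0 0 0; 3 -18 0 0; 0 0 -1 0; 0 0 0 1]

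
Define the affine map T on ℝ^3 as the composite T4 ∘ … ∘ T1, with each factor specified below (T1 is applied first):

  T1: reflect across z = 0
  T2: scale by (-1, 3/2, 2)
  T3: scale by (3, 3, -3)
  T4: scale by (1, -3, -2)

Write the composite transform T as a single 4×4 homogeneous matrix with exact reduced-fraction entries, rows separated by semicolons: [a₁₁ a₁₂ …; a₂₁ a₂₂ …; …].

T = [-3 0 0 0; 0 -27/2 0 0; 0 0 -12 0; 0 0 0 1]

T1 = [1 0 0 0; 0 1 0 0; 0 0 -1 0; 0 0 0 1]
T2·T1 = [-1 0 0 0; 0 3/2 0 0; 0 0 -2 0; 0 0 0 1]
T3·…·T1 = [-3 0 0 0; 0 9/2 0 0; 0 0 6 0; 0 0 0 1]
T4·…·T1 = [-3 0 0 0; 0 -27/2 0 0; 0 0 -12 0; 0 0 0 1]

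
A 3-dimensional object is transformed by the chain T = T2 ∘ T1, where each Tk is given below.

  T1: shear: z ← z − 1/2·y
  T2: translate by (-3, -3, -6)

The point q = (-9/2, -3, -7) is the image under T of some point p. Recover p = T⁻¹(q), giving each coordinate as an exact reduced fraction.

p = (-3/2, 0, -1)

T1 = [1 0 0 0; 0 1 0 0; 0 -1/2 1 0; 0 0 0 1]
T2·T1 = [1 0 0 -3; 0 1 0 -3; 0 -1/2 1 -6; 0 0 0 1]
det M = 1; M⁻¹ = [1 0 0 3; 0 1 0 3; 0 1/2 1 15/2; 0 0 0 1]
M⁻¹ · (-9/2, -3, -7)ᵀ = (-3/2, 0, -1)ᵀ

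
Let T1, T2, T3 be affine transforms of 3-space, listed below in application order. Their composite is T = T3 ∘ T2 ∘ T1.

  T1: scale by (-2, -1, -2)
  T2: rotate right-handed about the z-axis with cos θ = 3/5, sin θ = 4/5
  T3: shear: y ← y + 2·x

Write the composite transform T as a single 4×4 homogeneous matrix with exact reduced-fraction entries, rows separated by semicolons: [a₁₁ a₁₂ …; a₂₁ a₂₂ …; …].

T1 = [-2 0 0 0; 0 -1 0 0; 0 0 -2 0; 0 0 0 1]
T2·T1 = [-6/5 4/5 0 0; -8/5 -3/5 0 0; 0 0 -2 0; 0 0 0 1]
T3·…·T1 = [-6/5 4/5 0 0; -4 1 0 0; 0 0 -2 0; 0 0 0 1]

T = [-6/5 4/5 0 0; -4 1 0 0; 0 0 -2 0; 0 0 0 1]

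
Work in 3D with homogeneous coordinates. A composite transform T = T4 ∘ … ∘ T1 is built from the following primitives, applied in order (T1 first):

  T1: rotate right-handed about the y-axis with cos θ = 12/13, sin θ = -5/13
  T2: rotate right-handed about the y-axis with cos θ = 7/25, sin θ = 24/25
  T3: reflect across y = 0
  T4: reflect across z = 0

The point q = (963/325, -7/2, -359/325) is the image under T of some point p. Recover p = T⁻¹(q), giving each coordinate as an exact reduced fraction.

p = (1, 7/2, 3)

T1 = [12/13 0 -5/13 0; 0 1 0 0; 5/13 0 12/13 0; 0 0 0 1]
T2·T1 = [204/325 0 253/325 0; 0 1 0 0; -253/325 0 204/325 0; 0 0 0 1]
T3·…·T1 = [204/325 0 253/325 0; 0 -1 0 0; -253/325 0 204/325 0; 0 0 0 1]
T4·…·T1 = [204/325 0 253/325 0; 0 -1 0 0; 253/325 0 -204/325 0; 0 0 0 1]
det M = 1; M⁻¹ = [204/325 0 253/325 0; 0 -1 0 0; 253/325 0 -204/325 0; 0 0 0 1]
M⁻¹ · (963/325, -7/2, -359/325)ᵀ = (1, 7/2, 3)ᵀ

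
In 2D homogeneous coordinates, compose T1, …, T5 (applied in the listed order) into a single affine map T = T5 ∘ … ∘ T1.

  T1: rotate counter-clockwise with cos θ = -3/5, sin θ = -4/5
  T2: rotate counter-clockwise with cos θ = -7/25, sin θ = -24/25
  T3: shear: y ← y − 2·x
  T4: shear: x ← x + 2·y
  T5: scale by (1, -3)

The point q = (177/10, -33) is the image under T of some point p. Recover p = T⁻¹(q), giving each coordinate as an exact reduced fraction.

p = (9/2, 2)

T1 = [-3/5 4/5 0; -4/5 -3/5 0; 0 0 1]
T2·T1 = [-3/5 -4/5 0; 4/5 -3/5 0; 0 0 1]
T3·…·T1 = [-3/5 -4/5 0; 2 1 0; 0 0 1]
T4·…·T1 = [17/5 6/5 0; 2 1 0; 0 0 1]
T5·…·T1 = [17/5 6/5 0; -6 -3 0; 0 0 1]
det M = -3; M⁻¹ = [1 2/5 0; -2 -17/15 0; 0 0 1]
M⁻¹ · (177/10, -33)ᵀ = (9/2, 2)ᵀ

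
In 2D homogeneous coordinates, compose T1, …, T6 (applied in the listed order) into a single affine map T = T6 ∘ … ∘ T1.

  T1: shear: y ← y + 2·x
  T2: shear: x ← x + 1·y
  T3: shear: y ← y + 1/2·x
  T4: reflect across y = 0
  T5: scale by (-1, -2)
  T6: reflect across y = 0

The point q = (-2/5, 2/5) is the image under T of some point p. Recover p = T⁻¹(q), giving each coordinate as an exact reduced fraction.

p = (4/5, -2)

T1 = [1 0 0; 2 1 0; 0 0 1]
T2·T1 = [3 1 0; 2 1 0; 0 0 1]
T3·…·T1 = [3 1 0; 7/2 3/2 0; 0 0 1]
T4·…·T1 = [3 1 0; -7/2 -3/2 0; 0 0 1]
T5·…·T1 = [-3 -1 0; 7 3 0; 0 0 1]
T6·…·T1 = [-3 -1 0; -7 -3 0; 0 0 1]
det M = 2; M⁻¹ = [-3/2 1/2 0; 7/2 -3/2 0; 0 0 1]
M⁻¹ · (-2/5, 2/5)ᵀ = (4/5, -2)ᵀ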